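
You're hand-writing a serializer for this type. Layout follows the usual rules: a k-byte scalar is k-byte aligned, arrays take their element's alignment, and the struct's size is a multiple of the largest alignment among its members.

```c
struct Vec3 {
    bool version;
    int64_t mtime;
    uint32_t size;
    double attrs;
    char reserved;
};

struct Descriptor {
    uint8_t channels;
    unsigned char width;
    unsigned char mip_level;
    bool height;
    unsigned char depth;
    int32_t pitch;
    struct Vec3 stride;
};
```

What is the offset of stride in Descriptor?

Vec3: version at 0 (size 1, align 1) → ends 1; pad 7 to align 8 for mtime; mtime at 8 (size 8, align 8) → ends 16; size at 16 (size 4, align 4) → ends 20; pad 4 to align 8 for attrs; attrs at 24 (size 8, align 8) → ends 32; reserved at 32 (size 1, align 1) → ends 33; tail pad 7 to reach multiple of 8; total 40 bytes, alignment 8
channels at 0 (size 1, align 1) → ends 1
width at 1 (size 1, align 1) → ends 2
mip_level at 2 (size 1, align 1) → ends 3
height at 3 (size 1, align 1) → ends 4
depth at 4 (size 1, align 1) → ends 5
pad 3 to align 4 for pitch
pitch at 8 (size 4, align 4) → ends 12
pad 4 to align 8 for stride
stride at 16 (size 40, align 8) → ends 56

16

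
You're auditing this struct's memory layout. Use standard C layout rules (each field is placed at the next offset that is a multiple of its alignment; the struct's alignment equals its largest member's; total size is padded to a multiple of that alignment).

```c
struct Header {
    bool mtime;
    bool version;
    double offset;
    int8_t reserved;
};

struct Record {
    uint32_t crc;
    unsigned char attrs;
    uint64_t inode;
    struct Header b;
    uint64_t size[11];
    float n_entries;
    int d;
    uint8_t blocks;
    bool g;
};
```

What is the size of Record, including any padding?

Header: 0..1  mtime  (1B, 1-aligned); 1..2  version  (1B, 1-aligned); 2..8  -- padding (6B); 8..16  offset  (8B, 8-aligned); 16..17  reserved  (1B, 1-aligned); 17..24  -- tail padding (7B); sizeof = 24, alignof = 8
0..4  crc  (4B, 4-aligned)
4..5  attrs  (1B, 1-aligned)
5..8  -- padding (3B)
8..16  inode  (8B, 8-aligned)
16..40  b  (24B, 8-aligned)
40..128  size  (88B, 8-aligned)
128..132  n_entries  (4B, 4-aligned)
132..136  d  (4B, 4-aligned)
136..137  blocks  (1B, 1-aligned)
137..138  g  (1B, 1-aligned)
138..144  -- tail padding (6B)
sizeof = 144, alignof = 8

144 bytes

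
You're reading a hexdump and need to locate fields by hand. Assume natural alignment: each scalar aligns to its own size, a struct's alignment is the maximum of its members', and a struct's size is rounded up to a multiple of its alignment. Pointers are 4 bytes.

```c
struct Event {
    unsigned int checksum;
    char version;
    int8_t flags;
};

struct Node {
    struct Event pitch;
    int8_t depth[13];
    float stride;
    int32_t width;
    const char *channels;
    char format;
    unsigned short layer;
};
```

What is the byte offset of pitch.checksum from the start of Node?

0

Event: 0..4  checksum  (4B, 4-aligned); 4..5  version  (1B, 1-aligned); 5..6  flags  (1B, 1-aligned); 6..8  -- tail padding (2B); sizeof = 8, alignof = 4
0..8  pitch  (8B, 4-aligned)
within Event: checksum at 0
0 + 0 = 0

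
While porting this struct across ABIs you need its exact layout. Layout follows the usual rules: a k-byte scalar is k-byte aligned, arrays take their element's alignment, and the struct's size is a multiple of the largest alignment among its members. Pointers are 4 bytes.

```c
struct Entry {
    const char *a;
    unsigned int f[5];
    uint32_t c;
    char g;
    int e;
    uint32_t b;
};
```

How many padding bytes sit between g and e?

3

0..4  a  (4B, 4-aligned)
4..24  f  (20B, 4-aligned)
24..28  c  (4B, 4-aligned)
28..29  g  (1B, 1-aligned)
29..32  -- padding (3B)
32..36  e  (4B, 4-aligned)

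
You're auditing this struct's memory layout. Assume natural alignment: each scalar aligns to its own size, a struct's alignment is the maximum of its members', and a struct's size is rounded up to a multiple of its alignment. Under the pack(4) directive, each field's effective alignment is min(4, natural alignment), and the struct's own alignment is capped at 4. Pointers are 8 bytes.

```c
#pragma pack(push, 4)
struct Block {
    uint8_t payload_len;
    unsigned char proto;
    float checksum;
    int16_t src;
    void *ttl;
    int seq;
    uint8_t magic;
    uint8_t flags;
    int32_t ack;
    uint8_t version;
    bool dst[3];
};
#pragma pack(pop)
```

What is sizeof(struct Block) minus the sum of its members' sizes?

6

payload_len at 0 (size 1, align 1) → ends 1
proto at 1 (size 1, align 1) → ends 2
pad 2 to align 4 for checksum
checksum at 4 (size 4, align 4) → ends 8
src at 8 (size 2, align 2) → ends 10
pad 2 to align 4 for ttl
ttl at 12 (size 8, align 4) → ends 20
seq at 20 (size 4, align 4) → ends 24
magic at 24 (size 1, align 1) → ends 25
flags at 25 (size 1, align 1) → ends 26
pad 2 to align 4 for ack
ack at 28 (size 4, align 4) → ends 32
version at 32 (size 1, align 1) → ends 33
dst at 33 (size 3, align 1) → ends 36
total 36 bytes, alignment 4
data bytes 30, size 36 → padding 6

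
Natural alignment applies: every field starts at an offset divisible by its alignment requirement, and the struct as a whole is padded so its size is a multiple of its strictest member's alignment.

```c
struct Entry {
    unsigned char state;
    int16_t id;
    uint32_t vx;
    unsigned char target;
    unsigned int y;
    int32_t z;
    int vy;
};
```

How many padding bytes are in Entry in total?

@0: state [1B, align 1] → 1
+1 pad (align 2)
@2: id [2B, align 2] → 4
@4: vx [4B, align 4] → 8
@8: target [1B, align 1] → 9
+3 pad (align 4)
@12: y [4B, align 4] → 16
@16: z [4B, align 4] → 20
@20: vy [4B, align 4] → 24
size 24, align 4
data bytes 20, size 24 → padding 4

4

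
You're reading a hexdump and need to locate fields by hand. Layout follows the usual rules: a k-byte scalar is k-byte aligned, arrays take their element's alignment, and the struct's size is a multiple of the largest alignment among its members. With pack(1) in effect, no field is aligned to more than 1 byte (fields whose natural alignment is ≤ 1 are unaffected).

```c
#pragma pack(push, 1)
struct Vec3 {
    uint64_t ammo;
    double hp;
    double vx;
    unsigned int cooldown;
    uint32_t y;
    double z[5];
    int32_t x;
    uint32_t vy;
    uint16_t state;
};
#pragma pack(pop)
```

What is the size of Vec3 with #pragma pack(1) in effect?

@0: ammo [8B, align 1] → 8
@8: hp [8B, align 1] → 16
@16: vx [8B, align 1] → 24
@24: cooldown [4B, align 1] → 28
@28: y [4B, align 1] → 32
@32: z [40B, align 1] → 72
@72: x [4B, align 1] → 76
@76: vy [4B, align 1] → 80
@80: state [2B, align 1] → 82
size 82, align 1

82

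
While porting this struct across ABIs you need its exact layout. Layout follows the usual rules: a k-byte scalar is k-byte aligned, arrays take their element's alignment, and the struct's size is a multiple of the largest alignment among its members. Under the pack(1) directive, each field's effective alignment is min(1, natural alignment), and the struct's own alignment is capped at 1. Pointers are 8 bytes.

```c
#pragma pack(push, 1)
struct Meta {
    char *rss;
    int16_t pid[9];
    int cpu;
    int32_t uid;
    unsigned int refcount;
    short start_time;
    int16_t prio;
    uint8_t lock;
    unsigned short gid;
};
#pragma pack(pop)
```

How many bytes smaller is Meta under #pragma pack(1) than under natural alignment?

natural layout:
  rss at 0 (size 8, align 8) → ends 8
  pid at 8 (size 18, align 2) → ends 26
  pad 2 to align 4 for cpu
  cpu at 28 (size 4, align 4) → ends 32
  uid at 32 (size 4, align 4) → ends 36
  refcount at 36 (size 4, align 4) → ends 40
  start_time at 40 (size 2, align 2) → ends 42
  prio at 42 (size 2, align 2) → ends 44
  lock at 44 (size 1, align 1) → ends 45
  pad 1 to align 2 for gid
  gid at 46 (size 2, align 2) → ends 48
  total 48 bytes, alignment 8
packed(1) layout:
  rss at 0 (size 8, align 1) → ends 8
  pid at 8 (size 18, align 1) → ends 26
  cpu at 26 (size 4, align 1) → ends 30
  uid at 30 (size 4, align 1) → ends 34
  refcount at 34 (size 4, align 1) → ends 38
  start_time at 38 (size 2, align 1) → ends 40
  prio at 40 (size 2, align 1) → ends 42
  lock at 42 (size 1, align 1) → ends 43
  gid at 43 (size 2, align 1) → ends 45
  total 45 bytes, alignment 1
48 − 45 = 3

3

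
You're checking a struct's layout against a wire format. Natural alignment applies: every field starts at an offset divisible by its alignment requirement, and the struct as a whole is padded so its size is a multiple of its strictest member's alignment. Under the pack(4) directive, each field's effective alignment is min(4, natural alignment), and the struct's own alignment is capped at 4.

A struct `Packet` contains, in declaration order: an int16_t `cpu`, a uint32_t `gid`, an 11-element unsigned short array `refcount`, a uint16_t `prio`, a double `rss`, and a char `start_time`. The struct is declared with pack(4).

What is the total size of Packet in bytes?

44

0..2  cpu  (2B, 2-aligned)
2..4  -- padding (2B)
4..8  gid  (4B, 4-aligned)
8..30  refcount  (22B, 2-aligned)
30..32  prio  (2B, 2-aligned)
32..40  rss  (8B, 4-aligned)
40..41  start_time  (1B, 1-aligned)
41..44  -- tail padding (3B)
sizeof = 44, alignof = 4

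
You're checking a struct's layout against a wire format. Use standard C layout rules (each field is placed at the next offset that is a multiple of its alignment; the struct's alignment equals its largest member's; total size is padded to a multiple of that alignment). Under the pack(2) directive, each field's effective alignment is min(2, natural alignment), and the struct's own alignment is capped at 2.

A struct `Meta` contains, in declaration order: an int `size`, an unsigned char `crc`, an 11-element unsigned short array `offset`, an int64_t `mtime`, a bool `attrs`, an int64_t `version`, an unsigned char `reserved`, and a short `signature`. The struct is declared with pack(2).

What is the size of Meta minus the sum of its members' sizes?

size at 0 (size 4, align 2) → ends 4
crc at 4 (size 1, align 1) → ends 5
pad 1 to align 2 for offset
offset at 6 (size 22, align 2) → ends 28
mtime at 28 (size 8, align 2) → ends 36
attrs at 36 (size 1, align 1) → ends 37
pad 1 to align 2 for version
version at 38 (size 8, align 2) → ends 46
reserved at 46 (size 1, align 1) → ends 47
pad 1 to align 2 for signature
signature at 48 (size 2, align 2) → ends 50
total 50 bytes, alignment 2
data bytes 47, size 50 → padding 3

3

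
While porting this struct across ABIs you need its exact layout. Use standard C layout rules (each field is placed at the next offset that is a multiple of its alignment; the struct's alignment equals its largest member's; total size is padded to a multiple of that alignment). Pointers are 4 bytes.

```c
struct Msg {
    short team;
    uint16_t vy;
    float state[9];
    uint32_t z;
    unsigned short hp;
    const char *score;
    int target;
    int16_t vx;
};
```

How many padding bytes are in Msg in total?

team at 0 (size 2, align 2) → ends 2
vy at 2 (size 2, align 2) → ends 4
state at 4 (size 36, align 4) → ends 40
z at 40 (size 4, align 4) → ends 44
hp at 44 (size 2, align 2) → ends 46
pad 2 to align 4 for score
score at 48 (size 4, align 4) → ends 52
target at 52 (size 4, align 4) → ends 56
vx at 56 (size 2, align 2) → ends 58
tail pad 2 to reach multiple of 4
total 60 bytes, alignment 4
data bytes 56, size 60 → padding 4

4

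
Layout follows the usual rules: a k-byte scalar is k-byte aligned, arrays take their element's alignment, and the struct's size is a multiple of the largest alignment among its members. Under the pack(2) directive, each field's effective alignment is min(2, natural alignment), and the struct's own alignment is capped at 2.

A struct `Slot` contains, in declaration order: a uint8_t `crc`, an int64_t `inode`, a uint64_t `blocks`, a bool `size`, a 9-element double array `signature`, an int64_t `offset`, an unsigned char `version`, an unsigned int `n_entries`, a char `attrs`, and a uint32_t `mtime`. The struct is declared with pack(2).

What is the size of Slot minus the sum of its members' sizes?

4

@0: crc [1B, align 1] → 1
+1 pad (align 2)
@2: inode [8B, align 2] → 10
@10: blocks [8B, align 2] → 18
@18: size [1B, align 1] → 19
+1 pad (align 2)
@20: signature [72B, align 2] → 92
@92: offset [8B, align 2] → 100
@100: version [1B, align 1] → 101
+1 pad (align 2)
@102: n_entries [4B, align 2] → 106
@106: attrs [1B, align 1] → 107
+1 pad (align 2)
@108: mtime [4B, align 2] → 112
size 112, align 2
data bytes 108, size 112 → padding 4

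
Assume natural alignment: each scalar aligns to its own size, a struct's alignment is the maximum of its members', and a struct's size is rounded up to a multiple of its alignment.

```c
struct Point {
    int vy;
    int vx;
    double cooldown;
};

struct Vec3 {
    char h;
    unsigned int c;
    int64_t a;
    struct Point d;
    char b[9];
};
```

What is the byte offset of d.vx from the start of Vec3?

20

Point: vy at 0 (size 4, align 4) → ends 4; vx at 4 (size 4, align 4) → ends 8; cooldown at 8 (size 8, align 8) → ends 16; total 16 bytes, alignment 8
h at 0 (size 1, align 1) → ends 1
pad 3 to align 4 for c
c at 4 (size 4, align 4) → ends 8
a at 8 (size 8, align 8) → ends 16
d at 16 (size 16, align 8) → ends 32
within Point: vx at 4
16 + 4 = 20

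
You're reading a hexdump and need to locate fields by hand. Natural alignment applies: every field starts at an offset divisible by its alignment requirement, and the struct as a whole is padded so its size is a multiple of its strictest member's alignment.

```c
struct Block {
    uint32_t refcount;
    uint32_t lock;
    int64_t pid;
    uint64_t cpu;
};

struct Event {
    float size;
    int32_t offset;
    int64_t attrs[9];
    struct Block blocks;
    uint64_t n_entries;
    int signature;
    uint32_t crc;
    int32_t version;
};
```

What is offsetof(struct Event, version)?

120

Block: refcount at 0 (size 4, align 4) → ends 4; lock at 4 (size 4, align 4) → ends 8; pid at 8 (size 8, align 8) → ends 16; cpu at 16 (size 8, align 8) → ends 24; total 24 bytes, alignment 8
size at 0 (size 4, align 4) → ends 4
offset at 4 (size 4, align 4) → ends 8
attrs at 8 (size 72, align 8) → ends 80
blocks at 80 (size 24, align 8) → ends 104
n_entries at 104 (size 8, align 8) → ends 112
signature at 112 (size 4, align 4) → ends 116
crc at 116 (size 4, align 4) → ends 120
version at 120 (size 4, align 4) → ends 124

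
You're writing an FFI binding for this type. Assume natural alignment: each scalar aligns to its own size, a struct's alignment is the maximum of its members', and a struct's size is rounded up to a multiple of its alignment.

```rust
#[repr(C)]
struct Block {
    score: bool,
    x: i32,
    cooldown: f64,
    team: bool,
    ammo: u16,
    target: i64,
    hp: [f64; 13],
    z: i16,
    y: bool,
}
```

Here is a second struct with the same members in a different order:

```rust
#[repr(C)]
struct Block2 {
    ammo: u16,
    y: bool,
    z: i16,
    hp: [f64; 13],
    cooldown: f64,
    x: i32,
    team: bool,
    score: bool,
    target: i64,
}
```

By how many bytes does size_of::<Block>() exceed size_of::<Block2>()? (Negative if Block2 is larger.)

@0: score [1B, align 1] → 1
+3 pad (align 4)
@4: x [4B, align 4] → 8
@8: cooldown [8B, align 8] → 16
@16: team [1B, align 1] → 17
+1 pad (align 2)
@18: ammo [2B, align 2] → 20
+4 pad (align 8)
@24: target [8B, align 8] → 32
@32: hp [104B, align 8] → 136
@136: z [2B, align 2] → 138
@138: y [1B, align 1] → 139
+5 tail pad (align 8)
size 144, align 8
— Block2 —
@0: ammo [2B, align 2] → 2
@2: y [1B, align 1] → 3
+1 pad (align 2)
@4: z [2B, align 2] → 6
+2 pad (align 8)
@8: hp [104B, align 8] → 112
@112: cooldown [8B, align 8] → 120
@120: x [4B, align 4] → 124
@124: team [1B, align 1] → 125
@125: score [1B, align 1] → 126
+2 pad (align 8)
@128: target [8B, align 8] → 136
size 136, align 8
144 − 136 = 8

8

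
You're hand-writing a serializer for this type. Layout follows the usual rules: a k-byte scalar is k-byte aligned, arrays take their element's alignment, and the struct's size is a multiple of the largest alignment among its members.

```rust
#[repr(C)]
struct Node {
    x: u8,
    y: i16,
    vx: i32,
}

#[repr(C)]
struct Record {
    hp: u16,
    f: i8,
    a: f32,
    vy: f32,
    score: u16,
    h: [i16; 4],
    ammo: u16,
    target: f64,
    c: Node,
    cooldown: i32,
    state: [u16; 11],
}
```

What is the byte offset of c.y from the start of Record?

Node: 0..1  x  (1B, 1-aligned); 1..2  -- padding (1B); 2..4  y  (2B, 2-aligned); 4..8  vx  (4B, 4-aligned); sizeof = 8, alignof = 4
0..2  hp  (2B, 2-aligned)
2..3  f  (1B, 1-aligned)
3..4  -- padding (1B)
4..8  a  (4B, 4-aligned)
8..12  vy  (4B, 4-aligned)
12..14  score  (2B, 2-aligned)
14..22  h  (8B, 2-aligned)
22..24  ammo  (2B, 2-aligned)
24..32  target  (8B, 8-aligned)
32..40  c  (8B, 4-aligned)
within Node: y at 2
32 + 2 = 34

34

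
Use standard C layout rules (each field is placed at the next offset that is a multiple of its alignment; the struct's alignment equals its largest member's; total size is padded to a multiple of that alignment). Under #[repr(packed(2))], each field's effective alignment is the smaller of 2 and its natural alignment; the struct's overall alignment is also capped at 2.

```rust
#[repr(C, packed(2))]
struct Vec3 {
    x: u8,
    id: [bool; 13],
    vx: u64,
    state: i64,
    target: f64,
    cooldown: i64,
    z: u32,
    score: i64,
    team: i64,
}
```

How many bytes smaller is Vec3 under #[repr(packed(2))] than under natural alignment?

6

natural layout:
  @0: x [1B, align 1] → 1
  @1: id [13B, align 1] → 14
  +2 pad (align 8)
  @16: vx [8B, align 8] → 24
  @24: state [8B, align 8] → 32
  @32: target [8B, align 8] → 40
  @40: cooldown [8B, align 8] → 48
  @48: z [4B, align 4] → 52
  +4 pad (align 8)
  @56: score [8B, align 8] → 64
  @64: team [8B, align 8] → 72
  size 72, align 8
packed(2) layout:
  @0: x [1B, align 1] → 1
  @1: id [13B, align 1] → 14
  @14: vx [8B, align 2] → 22
  @22: state [8B, align 2] → 30
  @30: target [8B, align 2] → 38
  @38: cooldown [8B, align 2] → 46
  @46: z [4B, align 2] → 50
  @50: score [8B, align 2] → 58
  @58: team [8B, align 2] → 66
  size 66, align 2
72 − 66 = 6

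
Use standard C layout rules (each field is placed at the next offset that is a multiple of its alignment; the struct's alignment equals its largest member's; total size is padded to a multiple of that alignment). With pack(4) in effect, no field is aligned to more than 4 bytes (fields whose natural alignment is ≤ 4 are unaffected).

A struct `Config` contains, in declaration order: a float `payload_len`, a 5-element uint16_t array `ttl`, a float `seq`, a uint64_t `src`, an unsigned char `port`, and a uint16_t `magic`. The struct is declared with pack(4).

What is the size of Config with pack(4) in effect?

32

payload_len at 0 (size 4, align 4) → ends 4
ttl at 4 (size 10, align 2) → ends 14
pad 2 to align 4 for seq
seq at 16 (size 4, align 4) → ends 20
src at 20 (size 8, align 4) → ends 28
port at 28 (size 1, align 1) → ends 29
pad 1 to align 2 for magic
magic at 30 (size 2, align 2) → ends 32
total 32 bytes, alignment 4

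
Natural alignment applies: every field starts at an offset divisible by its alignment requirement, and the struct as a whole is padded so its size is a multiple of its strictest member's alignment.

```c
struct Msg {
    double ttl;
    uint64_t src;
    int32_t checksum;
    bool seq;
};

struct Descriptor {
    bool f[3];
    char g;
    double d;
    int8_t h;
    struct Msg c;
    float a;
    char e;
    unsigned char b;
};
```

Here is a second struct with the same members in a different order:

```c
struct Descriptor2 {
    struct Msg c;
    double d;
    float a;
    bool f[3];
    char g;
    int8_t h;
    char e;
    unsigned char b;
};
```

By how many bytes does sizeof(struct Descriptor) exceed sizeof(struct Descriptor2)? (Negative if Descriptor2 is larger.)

8

Msg: @0: ttl [8B, align 8] → 8; @8: src [8B, align 8] → 16; @16: checksum [4B, align 4] → 20; @20: seq [1B, align 1] → 21; +3 tail pad (align 8); size 24, align 8
@0: f [3B, align 1] → 3
@3: g [1B, align 1] → 4
+4 pad (align 8)
@8: d [8B, align 8] → 16
@16: h [1B, align 1] → 17
+7 pad (align 8)
@24: c [24B, align 8] → 48
@48: a [4B, align 4] → 52
@52: e [1B, align 1] → 53
@53: b [1B, align 1] → 54
+2 tail pad (align 8)
size 56, align 8
— Descriptor2 —
@0: c [24B, align 8] → 24
@24: d [8B, align 8] → 32
@32: a [4B, align 4] → 36
@36: f [3B, align 1] → 39
@39: g [1B, align 1] → 40
@40: h [1B, align 1] → 41
@41: e [1B, align 1] → 42
@42: b [1B, align 1] → 43
+5 tail pad (align 8)
size 48, align 8
56 − 48 = 8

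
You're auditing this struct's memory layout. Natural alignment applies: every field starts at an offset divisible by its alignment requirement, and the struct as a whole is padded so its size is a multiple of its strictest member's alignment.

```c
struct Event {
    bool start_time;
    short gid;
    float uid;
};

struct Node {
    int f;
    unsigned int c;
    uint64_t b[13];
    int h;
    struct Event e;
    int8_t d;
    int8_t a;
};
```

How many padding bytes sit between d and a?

Event: start_time at 0 (size 1, align 1) → ends 1; pad 1 to align 2 for gid; gid at 2 (size 2, align 2) → ends 4; uid at 4 (size 4, align 4) → ends 8; total 8 bytes, alignment 4
f at 0 (size 4, align 4) → ends 4
c at 4 (size 4, align 4) → ends 8
b at 8 (size 104, align 8) → ends 112
h at 112 (size 4, align 4) → ends 116
e at 116 (size 8, align 4) → ends 124
d at 124 (size 1, align 1) → ends 125
a at 125 (size 1, align 1) → ends 126

0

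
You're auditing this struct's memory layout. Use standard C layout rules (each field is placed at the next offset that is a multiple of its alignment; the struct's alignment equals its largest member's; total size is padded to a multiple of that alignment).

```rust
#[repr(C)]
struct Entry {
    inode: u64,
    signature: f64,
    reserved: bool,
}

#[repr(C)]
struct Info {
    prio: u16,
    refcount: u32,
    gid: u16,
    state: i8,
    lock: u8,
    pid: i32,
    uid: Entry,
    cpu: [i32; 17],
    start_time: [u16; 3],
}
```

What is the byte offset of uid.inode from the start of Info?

Entry: inode at 0 (size 8, align 8) → ends 8; signature at 8 (size 8, align 8) → ends 16; reserved at 16 (size 1, align 1) → ends 17; tail pad 7 to reach multiple of 8; total 24 bytes, alignment 8
prio at 0 (size 2, align 2) → ends 2
pad 2 to align 4 for refcount
refcount at 4 (size 4, align 4) → ends 8
gid at 8 (size 2, align 2) → ends 10
state at 10 (size 1, align 1) → ends 11
lock at 11 (size 1, align 1) → ends 12
pid at 12 (size 4, align 4) → ends 16
uid at 16 (size 24, align 8) → ends 40
within Entry: inode at 0
16 + 0 = 16

16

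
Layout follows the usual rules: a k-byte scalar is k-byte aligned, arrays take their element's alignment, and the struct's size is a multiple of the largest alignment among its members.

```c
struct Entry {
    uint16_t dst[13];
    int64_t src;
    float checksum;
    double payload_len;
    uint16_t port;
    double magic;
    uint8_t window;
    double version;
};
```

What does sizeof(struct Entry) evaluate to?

88

0..26  dst  (26B, 2-aligned)
26..32  -- padding (6B)
32..40  src  (8B, 8-aligned)
40..44  checksum  (4B, 4-aligned)
44..48  -- padding (4B)
48..56  payload_len  (8B, 8-aligned)
56..58  port  (2B, 2-aligned)
58..64  -- padding (6B)
64..72  magic  (8B, 8-aligned)
72..73  window  (1B, 1-aligned)
73..80  -- padding (7B)
80..88  version  (8B, 8-aligned)
sizeof = 88, alignof = 8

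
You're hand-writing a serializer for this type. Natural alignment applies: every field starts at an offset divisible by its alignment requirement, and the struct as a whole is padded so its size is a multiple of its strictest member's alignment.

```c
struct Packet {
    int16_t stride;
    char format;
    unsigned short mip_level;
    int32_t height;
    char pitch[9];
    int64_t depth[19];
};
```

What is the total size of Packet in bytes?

0..2  stride  (2B, 2-aligned)
2..3  format  (1B, 1-aligned)
3..4  -- padding (1B)
4..6  mip_level  (2B, 2-aligned)
6..8  -- padding (2B)
8..12  height  (4B, 4-aligned)
12..21  pitch  (9B, 1-aligned)
21..24  -- padding (3B)
24..176  depth  (152B, 8-aligned)
sizeof = 176, alignof = 8

176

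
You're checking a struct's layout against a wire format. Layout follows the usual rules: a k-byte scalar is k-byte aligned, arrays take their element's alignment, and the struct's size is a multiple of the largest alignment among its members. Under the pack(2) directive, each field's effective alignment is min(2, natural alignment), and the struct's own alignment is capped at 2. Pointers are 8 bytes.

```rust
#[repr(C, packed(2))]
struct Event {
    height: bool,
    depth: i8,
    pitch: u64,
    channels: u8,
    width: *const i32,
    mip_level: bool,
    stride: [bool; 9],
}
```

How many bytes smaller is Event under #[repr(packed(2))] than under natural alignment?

18

natural layout:
  0..1  height  (1B, 1-aligned)
  1..2  depth  (1B, 1-aligned)
  2..8  -- padding (6B)
  8..16  pitch  (8B, 8-aligned)
  16..17  channels  (1B, 1-aligned)
  17..24  -- padding (7B)
  24..32  width  (8B, 8-aligned)
  32..33  mip_level  (1B, 1-aligned)
  33..42  stride  (9B, 1-aligned)
  42..48  -- tail padding (6B)
  sizeof = 48, alignof = 8
packed(2) layout:
  0..1  height  (1B, 1-aligned)
  1..2  depth  (1B, 1-aligned)
  2..10  pitch  (8B, 2-aligned)
  10..11  channels  (1B, 1-aligned)
  11..12  -- padding (1B)
  12..20  width  (8B, 2-aligned)
  20..21  mip_level  (1B, 1-aligned)
  21..30  stride  (9B, 1-aligned)
  sizeof = 30, alignof = 2
48 − 30 = 18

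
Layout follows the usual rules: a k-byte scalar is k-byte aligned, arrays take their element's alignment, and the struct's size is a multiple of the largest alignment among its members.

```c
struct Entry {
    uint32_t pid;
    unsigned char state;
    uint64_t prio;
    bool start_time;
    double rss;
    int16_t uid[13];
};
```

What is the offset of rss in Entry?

pid at 0 (size 4, align 4) → ends 4
state at 4 (size 1, align 1) → ends 5
pad 3 to align 8 for prio
prio at 8 (size 8, align 8) → ends 16
start_time at 16 (size 1, align 1) → ends 17
pad 7 to align 8 for rss
rss at 24 (size 8, align 8) → ends 32

24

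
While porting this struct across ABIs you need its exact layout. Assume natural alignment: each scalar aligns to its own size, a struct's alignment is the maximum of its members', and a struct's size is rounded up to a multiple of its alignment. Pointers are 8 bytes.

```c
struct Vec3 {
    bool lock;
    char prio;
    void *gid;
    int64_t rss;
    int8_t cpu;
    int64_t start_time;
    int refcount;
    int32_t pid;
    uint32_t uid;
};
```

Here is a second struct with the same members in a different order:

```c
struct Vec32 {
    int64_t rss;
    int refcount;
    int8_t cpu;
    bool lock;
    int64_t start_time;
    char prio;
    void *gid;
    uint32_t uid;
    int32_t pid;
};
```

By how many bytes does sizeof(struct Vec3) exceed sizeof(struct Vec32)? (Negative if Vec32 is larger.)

lock at 0 (size 1, align 1) → ends 1
prio at 1 (size 1, align 1) → ends 2
pad 6 to align 8 for gid
gid at 8 (size 8, align 8) → ends 16
rss at 16 (size 8, align 8) → ends 24
cpu at 24 (size 1, align 1) → ends 25
pad 7 to align 8 for start_time
start_time at 32 (size 8, align 8) → ends 40
refcount at 40 (size 4, align 4) → ends 44
pid at 44 (size 4, align 4) → ends 48
uid at 48 (size 4, align 4) → ends 52
tail pad 4 to reach multiple of 8
total 56 bytes, alignment 8
— Vec32 —
rss at 0 (size 8, align 8) → ends 8
refcount at 8 (size 4, align 4) → ends 12
cpu at 12 (size 1, align 1) → ends 13
lock at 13 (size 1, align 1) → ends 14
pad 2 to align 8 for start_time
start_time at 16 (size 8, align 8) → ends 24
prio at 24 (size 1, align 1) → ends 25
pad 7 to align 8 for gid
gid at 32 (size 8, align 8) → ends 40
uid at 40 (size 4, align 4) → ends 44
pid at 44 (size 4, align 4) → ends 48
total 48 bytes, alignment 8
56 − 48 = 8

8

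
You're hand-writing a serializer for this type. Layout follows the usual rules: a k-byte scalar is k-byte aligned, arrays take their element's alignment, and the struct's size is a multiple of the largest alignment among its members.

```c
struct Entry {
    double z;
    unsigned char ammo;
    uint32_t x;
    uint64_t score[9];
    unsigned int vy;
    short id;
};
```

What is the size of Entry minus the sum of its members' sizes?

0..8  z  (8B, 8-aligned)
8..9  ammo  (1B, 1-aligned)
9..12  -- padding (3B)
12..16  x  (4B, 4-aligned)
16..88  score  (72B, 8-aligned)
88..92  vy  (4B, 4-aligned)
92..94  id  (2B, 2-aligned)
94..96  -- tail padding (2B)
sizeof = 96, alignof = 8
data bytes 91, size 96 → padding 5

5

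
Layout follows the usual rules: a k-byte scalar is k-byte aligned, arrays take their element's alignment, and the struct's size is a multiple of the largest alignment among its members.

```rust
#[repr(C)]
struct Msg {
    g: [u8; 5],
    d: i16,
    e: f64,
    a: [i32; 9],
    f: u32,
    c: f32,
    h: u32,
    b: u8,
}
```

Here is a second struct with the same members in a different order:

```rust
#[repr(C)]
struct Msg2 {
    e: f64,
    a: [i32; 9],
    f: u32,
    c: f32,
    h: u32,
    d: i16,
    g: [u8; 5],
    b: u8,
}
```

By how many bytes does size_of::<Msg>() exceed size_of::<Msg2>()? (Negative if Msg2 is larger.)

8

g at 0 (size 5, align 1) → ends 5
pad 1 to align 2 for d
d at 6 (size 2, align 2) → ends 8
e at 8 (size 8, align 8) → ends 16
a at 16 (size 36, align 4) → ends 52
f at 52 (size 4, align 4) → ends 56
c at 56 (size 4, align 4) → ends 60
h at 60 (size 4, align 4) → ends 64
b at 64 (size 1, align 1) → ends 65
tail pad 7 to reach multiple of 8
total 72 bytes, alignment 8
— Msg2 —
e at 0 (size 8, align 8) → ends 8
a at 8 (size 36, align 4) → ends 44
f at 44 (size 4, align 4) → ends 48
c at 48 (size 4, align 4) → ends 52
h at 52 (size 4, align 4) → ends 56
d at 56 (size 2, align 2) → ends 58
g at 58 (size 5, align 1) → ends 63
b at 63 (size 1, align 1) → ends 64
total 64 bytes, alignment 8
72 − 64 = 8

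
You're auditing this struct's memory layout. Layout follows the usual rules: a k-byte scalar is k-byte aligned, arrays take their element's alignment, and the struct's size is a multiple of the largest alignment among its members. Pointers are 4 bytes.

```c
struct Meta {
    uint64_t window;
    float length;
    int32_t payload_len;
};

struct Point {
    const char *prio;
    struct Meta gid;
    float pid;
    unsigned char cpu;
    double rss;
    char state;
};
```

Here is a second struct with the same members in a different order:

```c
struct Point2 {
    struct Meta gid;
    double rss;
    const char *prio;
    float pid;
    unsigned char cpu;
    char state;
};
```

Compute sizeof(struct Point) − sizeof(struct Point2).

8

Meta: @0: window [8B, align 8] → 8; @8: length [4B, align 4] → 12; @12: payload_len [4B, align 4] → 16; size 16, align 8
@0: prio [4B, align 4] → 4
+4 pad (align 8)
@8: gid [16B, align 8] → 24
@24: pid [4B, align 4] → 28
@28: cpu [1B, align 1] → 29
+3 pad (align 8)
@32: rss [8B, align 8] → 40
@40: state [1B, align 1] → 41
+7 tail pad (align 8)
size 48, align 8
— Point2 —
@0: gid [16B, align 8] → 16
@16: rss [8B, align 8] → 24
@24: prio [4B, align 4] → 28
@28: pid [4B, align 4] → 32
@32: cpu [1B, align 1] → 33
@33: state [1B, align 1] → 34
+6 tail pad (align 8)
size 40, align 8
48 − 40 = 8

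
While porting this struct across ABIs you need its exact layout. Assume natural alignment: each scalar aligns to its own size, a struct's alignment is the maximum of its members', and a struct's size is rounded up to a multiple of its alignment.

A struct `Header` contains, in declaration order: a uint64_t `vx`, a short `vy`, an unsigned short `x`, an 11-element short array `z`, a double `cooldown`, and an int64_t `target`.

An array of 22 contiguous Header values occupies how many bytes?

1232

vx at 0 (size 8, align 8) → ends 8
vy at 8 (size 2, align 2) → ends 10
x at 10 (size 2, align 2) → ends 12
z at 12 (size 22, align 2) → ends 34
pad 6 to align 8 for cooldown
cooldown at 40 (size 8, align 8) → ends 48
target at 48 (size 8, align 8) → ends 56
total 56 bytes, alignment 8
array of 22: 22 × 56 = 1232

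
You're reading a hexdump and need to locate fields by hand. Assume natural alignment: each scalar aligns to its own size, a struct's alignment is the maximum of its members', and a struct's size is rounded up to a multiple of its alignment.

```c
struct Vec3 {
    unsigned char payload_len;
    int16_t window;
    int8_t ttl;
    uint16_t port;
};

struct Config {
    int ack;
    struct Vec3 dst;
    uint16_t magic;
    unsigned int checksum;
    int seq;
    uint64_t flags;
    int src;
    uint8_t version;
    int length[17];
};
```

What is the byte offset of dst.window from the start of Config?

6

Vec3: 0..1  payload_len  (1B, 1-aligned); 1..2  -- padding (1B); 2..4  window  (2B, 2-aligned); 4..5  ttl  (1B, 1-aligned); 5..6  -- padding (1B); 6..8  port  (2B, 2-aligned); sizeof = 8, alignof = 2
0..4  ack  (4B, 4-aligned)
4..12  dst  (8B, 2-aligned)
within Vec3: window at 2
4 + 2 = 6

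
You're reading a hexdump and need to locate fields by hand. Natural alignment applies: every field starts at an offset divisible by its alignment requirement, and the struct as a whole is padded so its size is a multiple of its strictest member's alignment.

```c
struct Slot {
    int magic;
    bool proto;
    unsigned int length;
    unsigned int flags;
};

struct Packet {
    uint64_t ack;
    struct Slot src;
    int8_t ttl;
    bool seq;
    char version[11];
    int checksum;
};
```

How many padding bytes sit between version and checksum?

Slot: @0: magic [4B, align 4] → 4; @4: proto [1B, align 1] → 5; +3 pad (align 4); @8: length [4B, align 4] → 12; @12: flags [4B, align 4] → 16; size 16, align 4
@0: ack [8B, align 8] → 8
@8: src [16B, align 4] → 24
@24: ttl [1B, align 1] → 25
@25: seq [1B, align 1] → 26
@26: version [11B, align 1] → 37
+3 pad (align 4)
@40: checksum [4B, align 4] → 44

3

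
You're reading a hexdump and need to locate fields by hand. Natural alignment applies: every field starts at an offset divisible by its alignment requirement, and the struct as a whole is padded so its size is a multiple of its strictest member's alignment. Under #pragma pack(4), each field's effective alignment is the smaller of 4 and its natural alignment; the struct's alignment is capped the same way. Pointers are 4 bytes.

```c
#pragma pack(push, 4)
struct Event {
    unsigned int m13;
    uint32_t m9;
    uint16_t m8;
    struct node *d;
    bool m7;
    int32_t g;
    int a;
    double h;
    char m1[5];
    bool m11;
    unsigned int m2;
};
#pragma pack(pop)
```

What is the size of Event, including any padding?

48 bytes

m13 at 0 (size 4, align 4) → ends 4
m9 at 4 (size 4, align 4) → ends 8
m8 at 8 (size 2, align 2) → ends 10
pad 2 to align 4 for d
d at 12 (size 4, align 4) → ends 16
m7 at 16 (size 1, align 1) → ends 17
pad 3 to align 4 for g
g at 20 (size 4, align 4) → ends 24
a at 24 (size 4, align 4) → ends 28
h at 28 (size 8, align 4) → ends 36
m1 at 36 (size 5, align 1) → ends 41
m11 at 41 (size 1, align 1) → ends 42
pad 2 to align 4 for m2
m2 at 44 (size 4, align 4) → ends 48
total 48 bytes, alignment 4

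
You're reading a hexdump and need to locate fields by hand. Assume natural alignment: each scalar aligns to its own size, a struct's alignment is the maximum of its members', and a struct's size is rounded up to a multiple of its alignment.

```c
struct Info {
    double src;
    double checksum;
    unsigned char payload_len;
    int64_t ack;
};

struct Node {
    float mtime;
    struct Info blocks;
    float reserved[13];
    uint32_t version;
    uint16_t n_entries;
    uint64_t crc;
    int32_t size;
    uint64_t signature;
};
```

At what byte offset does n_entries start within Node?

96

Info: 0..8  src  (8B, 8-aligned); 8..16  checksum  (8B, 8-aligned); 16..17  payload_len  (1B, 1-aligned); 17..24  -- padding (7B); 24..32  ack  (8B, 8-aligned); sizeof = 32, alignof = 8
0..4  mtime  (4B, 4-aligned)
4..8  -- padding (4B)
8..40  blocks  (32B, 8-aligned)
40..92  reserved  (52B, 4-aligned)
92..96  version  (4B, 4-aligned)
96..98  n_entries  (2B, 2-aligned)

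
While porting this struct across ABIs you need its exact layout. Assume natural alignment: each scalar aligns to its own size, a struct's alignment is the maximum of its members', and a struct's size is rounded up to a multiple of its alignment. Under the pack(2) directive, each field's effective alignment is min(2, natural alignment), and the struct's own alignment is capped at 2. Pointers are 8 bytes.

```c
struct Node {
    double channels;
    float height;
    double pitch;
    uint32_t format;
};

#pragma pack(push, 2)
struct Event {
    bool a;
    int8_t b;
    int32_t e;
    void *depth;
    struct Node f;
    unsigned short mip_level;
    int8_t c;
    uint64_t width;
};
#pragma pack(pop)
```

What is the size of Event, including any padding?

Node: @0: channels [8B, align 8] → 8; @8: height [4B, align 4] → 12; +4 pad (align 8); @16: pitch [8B, align 8] → 24; @24: format [4B, align 4] → 28; +4 tail pad (align 8); size 32, align 8
@0: a [1B, align 1] → 1
@1: b [1B, align 1] → 2
@2: e [4B, align 2] → 6
@6: depth [8B, align 2] → 14
@14: f [32B, align 2] → 46
@46: mip_level [2B, align 2] → 48
@48: c [1B, align 1] → 49
+1 pad (align 2)
@50: width [8B, align 2] → 58
size 58, align 2

58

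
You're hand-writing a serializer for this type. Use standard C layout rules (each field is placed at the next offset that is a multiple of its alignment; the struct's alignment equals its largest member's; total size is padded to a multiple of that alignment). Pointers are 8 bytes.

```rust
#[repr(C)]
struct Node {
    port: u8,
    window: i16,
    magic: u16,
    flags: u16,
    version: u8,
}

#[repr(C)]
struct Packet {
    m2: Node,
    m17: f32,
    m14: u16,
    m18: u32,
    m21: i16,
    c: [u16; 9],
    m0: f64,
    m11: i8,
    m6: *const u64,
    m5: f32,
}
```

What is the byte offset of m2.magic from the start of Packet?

4

Node: port at 0 (size 1, align 1) → ends 1; pad 1 to align 2 for window; window at 2 (size 2, align 2) → ends 4; magic at 4 (size 2, align 2) → ends 6; flags at 6 (size 2, align 2) → ends 8; version at 8 (size 1, align 1) → ends 9; tail pad 1 to reach multiple of 2; total 10 bytes, alignment 2
m2 at 0 (size 10, align 2) → ends 10
within Node: magic at 4
0 + 4 = 4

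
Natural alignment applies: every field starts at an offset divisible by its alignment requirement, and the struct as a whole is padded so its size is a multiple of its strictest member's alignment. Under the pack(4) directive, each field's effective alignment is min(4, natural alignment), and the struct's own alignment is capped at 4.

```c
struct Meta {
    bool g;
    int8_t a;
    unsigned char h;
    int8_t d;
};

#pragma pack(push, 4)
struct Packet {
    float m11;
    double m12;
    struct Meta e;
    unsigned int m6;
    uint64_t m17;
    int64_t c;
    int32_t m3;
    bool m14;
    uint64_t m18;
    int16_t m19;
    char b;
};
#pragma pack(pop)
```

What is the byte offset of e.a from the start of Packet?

Meta: 0..1  g  (1B, 1-aligned); 1..2  a  (1B, 1-aligned); 2..3  h  (1B, 1-aligned); 3..4  d  (1B, 1-aligned); sizeof = 4, alignof = 1
0..4  m11  (4B, 4-aligned)
4..12  m12  (8B, 4-aligned)
12..16  e  (4B, 1-aligned)
within Meta: a at 1
12 + 1 = 13

13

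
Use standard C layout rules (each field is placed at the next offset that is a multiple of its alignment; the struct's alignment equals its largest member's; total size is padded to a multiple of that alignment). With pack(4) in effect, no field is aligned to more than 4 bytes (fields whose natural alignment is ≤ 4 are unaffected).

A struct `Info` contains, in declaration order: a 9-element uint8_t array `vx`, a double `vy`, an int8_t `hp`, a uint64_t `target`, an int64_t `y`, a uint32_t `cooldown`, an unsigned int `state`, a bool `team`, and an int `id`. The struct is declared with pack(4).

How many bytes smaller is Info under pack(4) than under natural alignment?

natural layout:
  vx at 0 (size 9, align 1) → ends 9
  pad 7 to align 8 for vy
  vy at 16 (size 8, align 8) → ends 24
  hp at 24 (size 1, align 1) → ends 25
  pad 7 to align 8 for target
  target at 32 (size 8, align 8) → ends 40
  y at 40 (size 8, align 8) → ends 48
  cooldown at 48 (size 4, align 4) → ends 52
  state at 52 (size 4, align 4) → ends 56
  team at 56 (size 1, align 1) → ends 57
  pad 3 to align 4 for id
  id at 60 (size 4, align 4) → ends 64
  total 64 bytes, alignment 8
packed(4) layout:
  vx at 0 (size 9, align 1) → ends 9
  pad 3 to align 4 for vy
  vy at 12 (size 8, align 4) → ends 20
  hp at 20 (size 1, align 1) → ends 21
  pad 3 to align 4 for target
  target at 24 (size 8, align 4) → ends 32
  y at 32 (size 8, align 4) → ends 40
  cooldown at 40 (size 4, align 4) → ends 44
  state at 44 (size 4, align 4) → ends 48
  team at 48 (size 1, align 1) → ends 49
  pad 3 to align 4 for id
  id at 52 (size 4, align 4) → ends 56
  total 56 bytes, alignment 4
64 − 56 = 8

8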